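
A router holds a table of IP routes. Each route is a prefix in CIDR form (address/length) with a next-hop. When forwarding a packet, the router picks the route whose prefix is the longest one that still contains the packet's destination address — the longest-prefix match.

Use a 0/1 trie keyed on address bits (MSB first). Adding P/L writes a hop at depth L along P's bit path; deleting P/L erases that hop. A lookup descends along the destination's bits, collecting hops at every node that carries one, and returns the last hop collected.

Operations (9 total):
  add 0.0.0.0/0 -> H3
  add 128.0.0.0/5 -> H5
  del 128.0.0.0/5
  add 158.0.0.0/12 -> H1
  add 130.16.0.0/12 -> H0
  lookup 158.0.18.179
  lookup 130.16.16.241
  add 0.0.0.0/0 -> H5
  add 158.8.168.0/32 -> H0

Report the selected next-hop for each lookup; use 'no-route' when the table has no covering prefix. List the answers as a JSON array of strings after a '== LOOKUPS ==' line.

Trace:
  + 0.0.0.0/0 (H3) depth=0
  + 128.0.0.0/5 (H5) depth=5
  del 128.0.0.0/5 (clear depth 5)
  + 158.0.0.0/12 (H1) depth=12
  + 130.16.0.0/12 (H0) depth=12
  ? 158.0.18.179  path d0:H3→d1:-→d2:-→d3:-→d4:-→d5:-→d6:-→d7:-→d8:-→d9:-→d10:-→d11:-→d12:H1  best=H1
  ? 130.16.16.241  path d0:H3→d1:-→d2:-→d3:-→d4:-→d5:-→d6:-→d7:-→d8:-→d9:-→d10:-→d11:-→d12:H0  best=H0
  + 0.0.0.0/0 (H5) depth=0
  + 158.8.168.0/32 (H0) depth=32

== LOOKUPS ==
["H1","H0"]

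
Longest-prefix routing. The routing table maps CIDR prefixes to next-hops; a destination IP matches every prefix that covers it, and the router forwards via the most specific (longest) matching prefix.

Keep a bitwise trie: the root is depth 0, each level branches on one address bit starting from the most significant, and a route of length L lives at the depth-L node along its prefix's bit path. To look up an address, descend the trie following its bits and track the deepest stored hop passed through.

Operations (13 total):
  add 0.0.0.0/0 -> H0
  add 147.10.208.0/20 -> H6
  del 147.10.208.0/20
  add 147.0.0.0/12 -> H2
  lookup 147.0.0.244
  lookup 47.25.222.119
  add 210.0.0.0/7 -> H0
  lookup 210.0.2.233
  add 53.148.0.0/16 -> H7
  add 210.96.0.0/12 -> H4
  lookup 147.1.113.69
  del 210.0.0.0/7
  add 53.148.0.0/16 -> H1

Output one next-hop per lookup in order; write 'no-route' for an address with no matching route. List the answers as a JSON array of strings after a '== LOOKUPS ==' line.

Process each operation:
  add 0.0.0.0/0 -> H0 at depth 0
  add 147.10.208.0/20 -> H6 at depth 20
  - 147.10.208.0/20 clear@20
  add 147.0.0.0/12 -> H2 at depth 12
  lookup 147.0.0.244: bits 100100110000 walk d0:H0→d1:-→d2:-→d3:-→d4:-→d5:-→d6:-→d7:-→d8:-→d9:-→d10:-→d11:-→d12:H2 -> H2
  lookup 47.25.222.119: bits ε walk d0:H0 -> H0
  add 210.0.0.0/7 -> H0 at depth 7
  lookup 210.0.2.233: bits 1101001 walk d0:H0→d1:-→d2:-→d3:-→d4:-→d5:-→d6:-→d7:H0 -> H0
  add 53.148.0.0/16 -> H7 at depth 16
  add 210.96.0.0/12 -> H4 at depth 12
  lookup 147.1.113.69: bits 100100110000 walk d0:H0→d1:-→d2:-→d3:-→d4:-→d5:-→d6:-→d7:-→d8:-→d9:-→d10:-→d11:-→d12:H2 -> H2
  - 210.0.0.0/7 clear@7
  add 53.148.0.0/16 -> H1 at depth 16

== LOOKUPS ==
["H2","H0","H0","H2"]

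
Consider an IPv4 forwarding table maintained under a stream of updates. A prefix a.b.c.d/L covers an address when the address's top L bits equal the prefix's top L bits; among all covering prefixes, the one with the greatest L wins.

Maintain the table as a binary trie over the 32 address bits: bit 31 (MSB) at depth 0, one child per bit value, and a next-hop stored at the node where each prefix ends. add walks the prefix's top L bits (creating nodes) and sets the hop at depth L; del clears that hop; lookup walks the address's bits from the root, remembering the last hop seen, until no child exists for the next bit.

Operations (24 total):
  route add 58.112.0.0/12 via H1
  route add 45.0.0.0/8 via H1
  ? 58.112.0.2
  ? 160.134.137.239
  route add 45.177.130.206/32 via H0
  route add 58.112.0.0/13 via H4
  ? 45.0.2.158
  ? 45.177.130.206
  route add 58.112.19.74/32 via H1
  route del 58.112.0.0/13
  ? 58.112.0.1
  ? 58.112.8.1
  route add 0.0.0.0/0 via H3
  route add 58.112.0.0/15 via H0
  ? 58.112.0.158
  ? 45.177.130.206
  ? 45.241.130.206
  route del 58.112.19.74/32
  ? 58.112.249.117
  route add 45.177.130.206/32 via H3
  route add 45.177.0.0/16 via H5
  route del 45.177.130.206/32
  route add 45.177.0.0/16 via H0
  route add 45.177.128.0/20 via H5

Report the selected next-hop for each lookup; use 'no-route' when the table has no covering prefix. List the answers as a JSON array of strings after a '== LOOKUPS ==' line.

Apply in order:
  add 58.112.0.0/12 -> H1 at depth 12
  add 45.0.0.0/8 -> H1 at depth 8
  Q 58.112.0.2: descend 001110100111 ; hops seen [H1] ; pick H1
  Q 160.134.137.239: descend ε ; hops seen [∅] ; pick no-route
  add 45.177.130.206/32 -> H0 at depth 32
  add 58.112.0.0/13 -> H4 at depth 13
  Q 45.0.2.158: descend 00101101 ; hops seen [H1] ; pick H1
  Q 45.177.130.206: descend 00101101101100011000001011001110 ; hops seen [H1,H0] ; pick H0
  add 58.112.19.74/32 -> H1 at depth 32
  - 58.112.0.0/13 clear@13
  Q 58.112.0.1: descend 0011101001110000000 ; hops seen [H1] ; pick H1
  Q 58.112.8.1: descend 0011101001110000000 ; hops seen [H1] ; pick H1
  add 0.0.0.0/0 -> H3 at depth 0
  add 58.112.0.0/15 -> H0 at depth 15
  Q 58.112.0.158: descend 0011101001110000000 ; hops seen [H3,H1,H0] ; pick H0
  Q 45.177.130.206: descend 00101101101100011000001011001110 ; hops seen [H3,H1,H0] ; pick H0
  Q 45.241.130.206: descend 001011011 ; hops seen [H3,H1] ; pick H1
  - 58.112.19.74/32 clear@32
  Q 58.112.249.117: descend 0011101001110000 ; hops seen [H3,H1,H0] ; pick H0
  add 45.177.130.206/32 -> H3 at depth 32
  add 45.177.0.0/16 -> H5 at depth 16
  - 45.177.130.206/32 clear@32
  add 45.177.0.0/16 -> H0 at depth 16
  add 45.177.128.0/20 -> H5 at depth 20

== LOOKUPS ==
["H1","no-route","H1","H0","H1","H1","H0","H0","H1","H0"]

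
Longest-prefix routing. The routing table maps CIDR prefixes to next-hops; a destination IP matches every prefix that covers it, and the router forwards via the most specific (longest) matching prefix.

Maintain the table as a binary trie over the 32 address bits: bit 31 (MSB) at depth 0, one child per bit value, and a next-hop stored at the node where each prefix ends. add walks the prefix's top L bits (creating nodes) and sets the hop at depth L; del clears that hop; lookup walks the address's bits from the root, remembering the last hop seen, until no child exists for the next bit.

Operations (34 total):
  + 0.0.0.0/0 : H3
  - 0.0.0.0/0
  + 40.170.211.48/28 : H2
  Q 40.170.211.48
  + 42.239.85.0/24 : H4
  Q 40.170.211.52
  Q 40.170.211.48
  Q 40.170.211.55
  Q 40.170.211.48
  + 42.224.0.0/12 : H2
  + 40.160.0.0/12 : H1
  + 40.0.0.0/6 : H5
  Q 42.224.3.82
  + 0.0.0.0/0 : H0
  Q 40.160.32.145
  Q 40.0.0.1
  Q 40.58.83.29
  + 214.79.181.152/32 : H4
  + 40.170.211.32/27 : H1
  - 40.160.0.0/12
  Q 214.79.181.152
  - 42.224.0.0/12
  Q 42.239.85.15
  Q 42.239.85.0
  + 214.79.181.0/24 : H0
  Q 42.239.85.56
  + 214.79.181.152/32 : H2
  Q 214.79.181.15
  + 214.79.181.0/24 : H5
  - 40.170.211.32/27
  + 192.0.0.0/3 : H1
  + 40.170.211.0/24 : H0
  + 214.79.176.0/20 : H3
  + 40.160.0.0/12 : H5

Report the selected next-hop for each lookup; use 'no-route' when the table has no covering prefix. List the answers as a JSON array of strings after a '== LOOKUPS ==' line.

Process each operation:
  + 0.0.0.0/0 (H3) depth=0
  del 0.0.0.0/0 (clear depth 0)
  + 40.170.211.48/28 (H2) depth=28
  ? 40.170.211.48  path d0:-→d1:-→d2:-→d3:-→d4:-→d5:-→d6:-→d7:-→d8:-→d9:-→d10:-→d11:-→d12:-→d13:-→d14:-→d15:-→d16:-→d17:-→d18:-→d19:-→d20:-→d21:-→d22:-→d23:-→d24:-→d25:-→d26:-→d27:-→d28:H2  best=H2
  + 42.239.85.0/24 (H4) depth=24
  ? 40.170.211.52  path d0:-→d1:-→d2:-→d3:-→d4:-→d5:-→d6:-→d7:-→d8:-→d9:-→d10:-→d11:-→d12:-→d13:-→d14:-→d15:-→d16:-→d17:-→d18:-→d19:-→d20:-→d21:-→d22:-→d23:-→d24:-→d25:-→d26:-→d27:-→d28:H2  best=H2
  ? 40.170.211.48  path d0:-→d1:-→d2:-→d3:-→d4:-→d5:-→d6:-→d7:-→d8:-→d9:-→d10:-→d11:-→d12:-→d13:-→d14:-→d15:-→d16:-→d17:-→d18:-→d19:-→d20:-→d21:-→d22:-→d23:-→d24:-→d25:-→d26:-→d27:-→d28:H2  best=H2
  ? 40.170.211.55  path d0:-→d1:-→d2:-→d3:-→d4:-→d5:-→d6:-→d7:-→d8:-→d9:-→d10:-→d11:-→d12:-→d13:-→d14:-→d15:-→d16:-→d17:-→d18:-→d19:-→d20:-→d21:-→d22:-→d23:-→d24:-→d25:-→d26:-→d27:-→d28:H2  best=H2
  ? 40.170.211.48  path d0:-→d1:-→d2:-→d3:-→d4:-→d5:-→d6:-→d7:-→d8:-→d9:-→d10:-→d11:-→d12:-→d13:-→d14:-→d15:-→d16:-→d17:-→d18:-→d19:-→d20:-→d21:-→d22:-→d23:-→d24:-→d25:-→d26:-→d27:-→d28:H2  best=H2
  + 42.224.0.0/12 (H2) depth=12
  + 40.160.0.0/12 (H1) depth=12
  + 40.0.0.0/6 (H5) depth=6
  ? 42.224.3.82  path d0:-→d1:-→d2:-→d3:-→d4:-→d5:-→d6:H5→d7:-→d8:-→d9:-→d10:-→d11:-→d12:H2  best=H2
  + 0.0.0.0/0 (H0) depth=0
  ? 40.160.32.145  path d0:H0→d1:-→d2:-→d3:-→d4:-→d5:-→d6:H5→d7:-→d8:-→d9:-→d10:-→d11:-→d12:H1  best=H1
  ? 40.0.0.1  path d0:H0→d1:-→d2:-→d3:-→d4:-→d5:-→d6:H5→d7:-→d8:-  best=H5
  ? 40.58.83.29  path d0:H0→d1:-→d2:-→d3:-→d4:-→d5:-→d6:H5→d7:-→d8:-  best=H5
  + 214.79.181.152/32 (H4) depth=32
  + 40.170.211.32/27 (H1) depth=27
  del 40.160.0.0/12 (clear depth 12)
  ? 214.79.181.152  path d0:H0→d1:-→d2:-→d3:-→d4:-→d5:-→d6:-→d7:-→d8:-→d9:-→d10:-→d11:-→d12:-→d13:-→d14:-→d15:-→d16:-→d17:-→d18:-→d19:-→d20:-→d21:-→d22:-→d23:-→d24:-→d25:-→d26:-→d27:-→d28:-→d29:-→d30:-→d31:-→d32:H4  best=H4
  del 42.224.0.0/12 (clear depth 12)
  ? 42.239.85.15  path d0:H0→d1:-→d2:-→d3:-→d4:-→d5:-→d6:H5→d7:-→d8:-→d9:-→d10:-→d11:-→d12:-→d13:-→d14:-→d15:-→d16:-→d17:-→d18:-→d19:-→d20:-→d21:-→d22:-→d23:-→d24:H4  best=H4
  ? 42.239.85.0  path d0:H0→d1:-→d2:-→d3:-→d4:-→d5:-→d6:H5→d7:-→d8:-→d9:-→d10:-→d11:-→d12:-→d13:-→d14:-→d15:-→d16:-→d17:-→d18:-→d19:-→d20:-→d21:-→d22:-→d23:-→d24:H4  best=H4
  + 214.79.181.0/24 (H0) depth=24
  ? 42.239.85.56  path d0:H0→d1:-→d2:-→d3:-→d4:-→d5:-→d6:H5→d7:-→d8:-→d9:-→d10:-→d11:-→d12:-→d13:-→d14:-→d15:-→d16:-→d17:-→d18:-→d19:-→d20:-→d21:-→d22:-→d23:-→d24:H4  best=H4
  + 214.79.181.152/32 (H2) depth=32
  ? 214.79.181.15  path d0:H0→d1:-→d2:-→d3:-→d4:-→d5:-→d6:-→d7:-→d8:-→d9:-→d10:-→d11:-→d12:-→d13:-→d14:-→d15:-→d16:-→d17:-→d18:-→d19:-→d20:-→d21:-→d22:-→d23:-→d24:H0  best=H0
  + 214.79.181.0/24 (H5) depth=24
  del 40.170.211.32/27 (clear depth 27)
  + 192.0.0.0/3 (H1) depth=3
  + 40.170.211.0/24 (H0) depth=24
  + 214.79.176.0/20 (H3) depth=20
  + 40.160.0.0/12 (H5) depth=12

== LOOKUPS ==
["H2","H2","H2","H2","H2","H2","H1","H5","H5","H4","H4","H4","H4","H0"]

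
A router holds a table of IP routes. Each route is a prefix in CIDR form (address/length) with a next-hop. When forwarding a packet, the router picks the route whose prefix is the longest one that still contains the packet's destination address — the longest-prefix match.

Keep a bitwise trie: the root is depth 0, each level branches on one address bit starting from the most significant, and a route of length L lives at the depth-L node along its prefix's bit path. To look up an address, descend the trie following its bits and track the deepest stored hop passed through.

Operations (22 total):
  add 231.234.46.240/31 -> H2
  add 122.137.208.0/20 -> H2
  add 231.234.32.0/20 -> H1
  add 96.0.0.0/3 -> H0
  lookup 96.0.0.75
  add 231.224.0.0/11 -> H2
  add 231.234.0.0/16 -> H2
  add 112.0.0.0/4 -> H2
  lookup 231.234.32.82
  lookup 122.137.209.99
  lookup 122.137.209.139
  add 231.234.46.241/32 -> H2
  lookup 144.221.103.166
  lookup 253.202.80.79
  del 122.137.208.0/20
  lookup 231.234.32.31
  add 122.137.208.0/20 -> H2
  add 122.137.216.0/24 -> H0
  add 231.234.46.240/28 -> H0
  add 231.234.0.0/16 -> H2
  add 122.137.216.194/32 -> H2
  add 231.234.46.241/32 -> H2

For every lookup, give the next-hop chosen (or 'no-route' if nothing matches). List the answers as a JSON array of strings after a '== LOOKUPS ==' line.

Trace:
  + 231.234.46.240/31 (H2) depth=31
  + 122.137.208.0/20 (H2) depth=20
  + 231.234.32.0/20 (H1) depth=20
  + 96.0.0.0/3 (H0) depth=3
  lookup 96.0.0.75: bits 011 walk d0:-→d1:-→d2:-→d3:H0 -> H0
  + 231.224.0.0/11 (H2) depth=11
  + 231.234.0.0/16 (H2) depth=16
  + 112.0.0.0/4 (H2) depth=4
  lookup 231.234.32.82: bits 11100111111010100010 walk d0:-→d1:-→d2:-→d3:-→d4:-→d5:-→d6:-→d7:-→d8:-→d9:-→d10:-→d11:H2→d12:-→d13:-→d14:-→d15:-→d16:H2→d17:-→d18:-→d19:-→d20:H1 -> H1
  lookup 122.137.209.99: bits 01111010100010011101 walk d0:-→d1:-→d2:-→d3:H0→d4:H2→d5:-→d6:-→d7:-→d8:-→d9:-→d10:-→d11:-→d12:-→d13:-→d14:-→d15:-→d16:-→d17:-→d18:-→d19:-→d20:H2 -> H2
  lookup 122.137.209.139: bits 01111010100010011101 walk d0:-→d1:-→d2:-→d3:H0→d4:H2→d5:-→d6:-→d7:-→d8:-→d9:-→d10:-→d11:-→d12:-→d13:-→d14:-→d15:-→d16:-→d17:-→d18:-→d19:-→d20:H2 -> H2
  + 231.234.46.241/32 (H2) depth=32
  lookup 144.221.103.166: bits 1 walk d0:-→d1:- -> no-route
  lookup 253.202.80.79: bits 111 walk d0:-→d1:-→d2:-→d3:- -> no-route
  - 122.137.208.0/20 clear@20
  lookup 231.234.32.31: bits 11100111111010100010 walk d0:-→d1:-→d2:-→d3:-→d4:-→d5:-→d6:-→d7:-→d8:-→d9:-→d10:-→d11:H2→d12:-→d13:-→d14:-→d15:-→d16:H2→d17:-→d18:-→d19:-→d20:H1 -> H1
  + 122.137.208.0/20 (H2) depth=20
  + 122.137.216.0/24 (H0) depth=24
  + 231.234.46.240/28 (H0) depth=28
  + 231.234.0.0/16 (H2) depth=16
  + 122.137.216.194/32 (H2) depth=32
  + 231.234.46.241/32 (H2) depth=32

== LOOKUPS ==
["H0","H1","H2","H2","no-route","no-route","H1"]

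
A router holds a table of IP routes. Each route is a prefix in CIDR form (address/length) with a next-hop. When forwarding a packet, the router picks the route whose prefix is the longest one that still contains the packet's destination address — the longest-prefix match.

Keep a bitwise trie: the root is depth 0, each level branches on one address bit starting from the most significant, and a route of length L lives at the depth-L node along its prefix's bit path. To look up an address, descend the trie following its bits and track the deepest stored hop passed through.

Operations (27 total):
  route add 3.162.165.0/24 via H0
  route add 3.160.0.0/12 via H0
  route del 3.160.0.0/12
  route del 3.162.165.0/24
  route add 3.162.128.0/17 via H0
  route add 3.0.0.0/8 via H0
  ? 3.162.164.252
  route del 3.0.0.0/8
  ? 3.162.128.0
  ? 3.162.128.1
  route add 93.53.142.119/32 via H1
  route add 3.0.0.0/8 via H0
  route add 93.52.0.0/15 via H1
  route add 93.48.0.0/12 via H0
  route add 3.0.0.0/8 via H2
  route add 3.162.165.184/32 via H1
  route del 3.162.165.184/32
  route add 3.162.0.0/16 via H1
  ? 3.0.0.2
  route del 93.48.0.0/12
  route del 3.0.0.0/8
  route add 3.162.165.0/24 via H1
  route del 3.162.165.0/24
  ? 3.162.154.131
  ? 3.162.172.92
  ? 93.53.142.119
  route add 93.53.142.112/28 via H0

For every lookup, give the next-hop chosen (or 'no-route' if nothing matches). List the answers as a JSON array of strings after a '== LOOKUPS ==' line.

Apply in order:
  add 3.162.165.0/24 -> H0 at depth 24
  add 3.160.0.0/12 -> H0 at depth 12
  del 3.160.0.0/12 (clear depth 12)
  del 3.162.165.0/24 (clear depth 24)
  add 3.162.128.0/17 -> H0 at depth 17
  add 3.0.0.0/8 -> H0 at depth 8
  ? 3.162.164.252  path d0:-→d1:-→d2:-→d3:-→d4:-→d5:-→d6:-→d7:-→d8:H0→d9:-→d10:-→d11:-→d12:-→d13:-→d14:-→d15:-→d16:-→d17:H0→d18:-→d19:-→d20:-→d21:-→d22:-→d23:-  best=H0
  del 3.0.0.0/8 (clear depth 8)
  ? 3.162.128.0  path d0:-→d1:-→d2:-→d3:-→d4:-→d5:-→d6:-→d7:-→d8:-→d9:-→d10:-→d11:-→d12:-→d13:-→d14:-→d15:-→d16:-→d17:H0→d18:-  best=H0
  ? 3.162.128.1  path d0:-→d1:-→d2:-→d3:-→d4:-→d5:-→d6:-→d7:-→d8:-→d9:-→d10:-→d11:-→d12:-→d13:-→d14:-→d15:-→d16:-→d17:H0→d18:-  best=H0
  add 93.53.142.119/32 -> H1 at depth 32
  add 3.0.0.0/8 -> H0 at depth 8
  add 93.52.0.0/15 -> H1 at depth 15
  add 93.48.0.0/12 -> H0 at depth 12
  add 3.0.0.0/8 -> H2 at depth 8
  add 3.162.165.184/32 -> H1 at depth 32
  del 3.162.165.184/32 (clear depth 32)
  add 3.162.0.0/16 -> H1 at depth 16
  ? 3.0.0.2  path d0:-→d1:-→d2:-→d3:-→d4:-→d5:-→d6:-→d7:-→d8:H2  best=H2
  del 93.48.0.0/12 (clear depth 12)
  del 3.0.0.0/8 (clear depth 8)
  add 3.162.165.0/24 -> H1 at depth 24
  del 3.162.165.0/24 (clear depth 24)
  ? 3.162.154.131  path d0:-→d1:-→d2:-→d3:-→d4:-→d5:-→d6:-→d7:-→d8:-→d9:-→d10:-→d11:-→d12:-→d13:-→d14:-→d15:-→d16:H1→d17:H0→d18:-  best=H0
  ? 3.162.172.92  path d0:-→d1:-→d2:-→d3:-→d4:-→d5:-→d6:-→d7:-→d8:-→d9:-→d10:-→d11:-→d12:-→d13:-→d14:-→d15:-→d16:H1→d17:H0→d18:-→d19:-→d20:-  best=H0
  ? 93.53.142.119  path d0:-→d1:-→d2:-→d3:-→d4:-→d5:-→d6:-→d7:-→d8:-→d9:-→d10:-→d11:-→d12:-→d13:-→d14:-→d15:H1→d16:-→d17:-→d18:-→d19:-→d20:-→d21:-→d22:-→d23:-→d24:-→d25:-→d26:-→d27:-→d28:-→d29:-→d30:-→d31:-→d32:H1  best=H1
  add 93.53.142.112/28 -> H0 at depth 28

== LOOKUPS ==
["H0","H0","H0","H2","H0","H0","H1"]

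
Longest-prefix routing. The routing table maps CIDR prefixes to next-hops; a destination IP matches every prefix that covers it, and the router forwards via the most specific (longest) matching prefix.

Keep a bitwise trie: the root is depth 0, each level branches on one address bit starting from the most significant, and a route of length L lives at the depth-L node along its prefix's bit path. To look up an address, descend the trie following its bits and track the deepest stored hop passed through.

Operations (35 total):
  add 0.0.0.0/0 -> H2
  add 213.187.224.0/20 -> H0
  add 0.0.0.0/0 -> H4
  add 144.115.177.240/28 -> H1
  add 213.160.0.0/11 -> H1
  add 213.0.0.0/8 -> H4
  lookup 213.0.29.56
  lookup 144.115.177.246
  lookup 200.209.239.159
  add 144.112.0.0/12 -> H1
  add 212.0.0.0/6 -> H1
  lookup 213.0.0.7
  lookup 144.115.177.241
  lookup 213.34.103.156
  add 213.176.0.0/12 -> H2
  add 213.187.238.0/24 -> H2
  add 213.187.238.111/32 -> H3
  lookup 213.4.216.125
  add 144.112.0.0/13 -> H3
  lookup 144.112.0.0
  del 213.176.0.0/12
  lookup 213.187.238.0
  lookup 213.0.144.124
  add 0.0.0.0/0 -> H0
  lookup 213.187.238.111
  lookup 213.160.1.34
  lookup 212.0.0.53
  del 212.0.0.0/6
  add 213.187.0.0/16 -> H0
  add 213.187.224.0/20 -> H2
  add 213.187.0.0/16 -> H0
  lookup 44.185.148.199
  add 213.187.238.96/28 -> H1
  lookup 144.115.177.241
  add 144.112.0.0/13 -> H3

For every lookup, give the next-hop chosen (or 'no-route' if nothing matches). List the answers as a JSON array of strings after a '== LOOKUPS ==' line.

Apply in order:
  + 0.0.0.0/0 (H2) depth=0
  + 213.187.224.0/20 (H0) depth=20
  + 0.0.0.0/0 (H4) depth=0
  + 144.115.177.240/28 (H1) depth=28
  + 213.160.0.0/11 (H1) depth=11
  + 213.0.0.0/8 (H4) depth=8
  Q 213.0.29.56: descend 11010101 ; hops seen [H4,H4] ; pick H4
  Q 144.115.177.246: descend 1001000001110011101100011111 ; hops seen [H4,H1] ; pick H1
  Q 200.209.239.159: descend 110 ; hops seen [H4] ; pick H4
  + 144.112.0.0/12 (H1) depth=12
  + 212.0.0.0/6 (H1) depth=6
  Q 213.0.0.7: descend 11010101 ; hops seen [H4,H1,H4] ; pick H4
  Q 144.115.177.241: descend 1001000001110011101100011111 ; hops seen [H4,H1,H1] ; pick H1
  Q 213.34.103.156: descend 11010101 ; hops seen [H4,H1,H4] ; pick H4
  + 213.176.0.0/12 (H2) depth=12
  + 213.187.238.0/24 (H2) depth=24
  + 213.187.238.111/32 (H3) depth=32
  Q 213.4.216.125: descend 11010101 ; hops seen [H4,H1,H4] ; pick H4
  + 144.112.0.0/13 (H3) depth=13
  Q 144.112.0.0: descend 10010000011100 ; hops seen [H4,H1,H3] ; pick H3
  - 213.176.0.0/12 clear@12
  Q 213.187.238.0: descend 1101010110111011111011100 ; hops seen [H4,H1,H4,H1,H0,H2] ; pick H2
  Q 213.0.144.124: descend 11010101 ; hops seen [H4,H1,H4] ; pick H4
  + 0.0.0.0/0 (H0) depth=0
  Q 213.187.238.111: descend 11010101101110111110111001101111 ; hops seen [H0,H1,H4,H1,H0,H2,H3] ; pick H3
  Q 213.160.1.34: descend 11010101101 ; hops seen [H0,H1,H4,H1] ; pick H1
  Q 212.0.0.53: descend 1101010 ; hops seen [H0,H1] ; pick H1
  - 212.0.0.0/6 clear@6
  + 213.187.0.0/16 (H0) depth=16
  + 213.187.224.0/20 (H2) depth=20
  + 213.187.0.0/16 (H0) depth=16
  Q 44.185.148.199: descend ε ; hops seen [H0] ; pick H0
  + 213.187.238.96/28 (H1) depth=28
  Q 144.115.177.241: descend 1001000001110011101100011111 ; hops seen [H0,H1,H3,H1] ; pick H1
  + 144.112.0.0/13 (H3) depth=13

== LOOKUPS ==
["H4","H1","H4","H4","H1","H4","H4","H3","H2","H4","H3","H1","H1","H0","H1"]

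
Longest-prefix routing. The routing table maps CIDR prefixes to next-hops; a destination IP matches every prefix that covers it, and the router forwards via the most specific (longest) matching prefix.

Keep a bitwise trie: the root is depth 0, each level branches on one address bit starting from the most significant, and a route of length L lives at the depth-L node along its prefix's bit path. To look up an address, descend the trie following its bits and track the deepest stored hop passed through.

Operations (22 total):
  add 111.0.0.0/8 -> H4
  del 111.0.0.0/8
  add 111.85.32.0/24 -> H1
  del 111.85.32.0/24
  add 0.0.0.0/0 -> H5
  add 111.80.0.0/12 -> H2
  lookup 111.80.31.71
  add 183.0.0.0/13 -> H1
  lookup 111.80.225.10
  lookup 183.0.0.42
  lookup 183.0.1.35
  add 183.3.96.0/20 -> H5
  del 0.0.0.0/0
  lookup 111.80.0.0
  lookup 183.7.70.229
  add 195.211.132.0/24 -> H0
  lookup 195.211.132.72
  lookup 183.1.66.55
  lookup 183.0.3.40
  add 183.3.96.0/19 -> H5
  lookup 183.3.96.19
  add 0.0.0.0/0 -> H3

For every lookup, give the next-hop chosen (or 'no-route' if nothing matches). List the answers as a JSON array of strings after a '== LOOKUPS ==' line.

Apply in order:
  + 111.0.0.0/8 (H4) depth=8
  del 111.0.0.0/8 (clear depth 8)
  + 111.85.32.0/24 (H1) depth=24
  del 111.85.32.0/24 (clear depth 24)
  + 0.0.0.0/0 (H5) depth=0
  + 111.80.0.0/12 (H2) depth=12
  lookup 111.80.31.71: bits 0110111101010 walk d0:H5→d1:-→d2:-→d3:-→d4:-→d5:-→d6:-→d7:-→d8:-→d9:-→d10:-→d11:-→d12:H2→d13:- -> H2
  + 183.0.0.0/13 (H1) depth=13
  lookup 111.80.225.10: bits 0110111101010 walk d0:H5→d1:-→d2:-→d3:-→d4:-→d5:-→d6:-→d7:-→d8:-→d9:-→d10:-→d11:-→d12:H2→d13:- -> H2
  lookup 183.0.0.42: bits 1011011100000 walk d0:H5→d1:-→d2:-→d3:-→d4:-→d5:-→d6:-→d7:-→d8:-→d9:-→d10:-→d11:-→d12:-→d13:H1 -> H1
  lookup 183.0.1.35: bits 1011011100000 walk d0:H5→d1:-→d2:-→d3:-→d4:-→d5:-→d6:-→d7:-→d8:-→d9:-→d10:-→d11:-→d12:-→d13:H1 -> H1
  + 183.3.96.0/20 (H5) depth=20
  del 0.0.0.0/0 (clear depth 0)
  lookup 111.80.0.0: bits 0110111101010 walk d0:-→d1:-→d2:-→d3:-→d4:-→d5:-→d6:-→d7:-→d8:-→d9:-→d10:-→d11:-→d12:H2→d13:- -> H2
  lookup 183.7.70.229: bits 1011011100000 walk d0:-→d1:-→d2:-→d3:-→d4:-→d5:-→d6:-→d7:-→d8:-→d9:-→d10:-→d11:-→d12:-→d13:H1 -> H1
  + 195.211.132.0/24 (H0) depth=24
  lookup 195.211.132.72: bits 110000111101001110000100 walk d0:-→d1:-→d2:-→d3:-→d4:-→d5:-→d6:-→d7:-→d8:-→d9:-→d10:-→d11:-→d12:-→d13:-→d14:-→d15:-→d16:-→d17:-→d18:-→d19:-→d20:-→d21:-→d22:-→d23:-→d24:H0 -> H0
  lookup 183.1.66.55: bits 10110111000000 walk d0:-→d1:-→d2:-→d3:-→d4:-→d5:-→d6:-→d7:-→d8:-→d9:-→d10:-→d11:-→d12:-→d13:H1→d14:- -> H1
  lookup 183.0.3.40: bits 10110111000000 walk d0:-→d1:-→d2:-→d3:-→d4:-→d5:-→d6:-→d7:-→d8:-→d9:-→d10:-→d11:-→d12:-→d13:H1→d14:- -> H1
  + 183.3.96.0/19 (H5) depth=19
  lookup 183.3.96.19: bits 10110111000000110110 walk d0:-→d1:-→d2:-→d3:-→d4:-→d5:-→d6:-→d7:-→d8:-→d9:-→d10:-→d11:-→d12:-→d13:H1→d14:-→d15:-→d16:-→d17:-→d18:-→d19:H5→d20:H5 -> H5
  + 0.0.0.0/0 (H3) depth=0

== LOOKUPS ==
["H2","H2","H1","H1","H2","H1","H0","H1","H1","H5"]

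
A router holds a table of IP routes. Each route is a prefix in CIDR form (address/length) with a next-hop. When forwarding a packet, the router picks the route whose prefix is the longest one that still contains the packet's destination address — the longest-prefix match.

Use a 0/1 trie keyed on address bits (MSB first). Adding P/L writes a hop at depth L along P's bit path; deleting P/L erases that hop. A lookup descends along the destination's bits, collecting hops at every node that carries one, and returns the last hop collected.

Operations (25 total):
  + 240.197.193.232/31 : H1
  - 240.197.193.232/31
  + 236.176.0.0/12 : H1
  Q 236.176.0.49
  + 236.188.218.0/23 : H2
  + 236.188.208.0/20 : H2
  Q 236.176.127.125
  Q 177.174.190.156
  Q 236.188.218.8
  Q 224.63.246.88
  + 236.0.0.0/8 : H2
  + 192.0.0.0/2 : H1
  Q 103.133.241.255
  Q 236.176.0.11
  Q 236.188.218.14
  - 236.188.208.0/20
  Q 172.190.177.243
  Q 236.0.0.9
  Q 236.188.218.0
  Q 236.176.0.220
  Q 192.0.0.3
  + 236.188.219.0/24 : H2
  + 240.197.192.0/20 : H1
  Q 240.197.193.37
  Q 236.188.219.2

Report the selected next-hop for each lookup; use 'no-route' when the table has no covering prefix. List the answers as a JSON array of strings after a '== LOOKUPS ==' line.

Apply in order:
  + 240.197.193.232/31 (H1) depth=31
  - 240.197.193.232/31 clear@31
  + 236.176.0.0/12 (H1) depth=12
  lookup 236.176.0.49: bits 111011001011 walk d0:-→d1:-→d2:-→d3:-→d4:-→d5:-→d6:-→d7:-→d8:-→d9:-→d10:-→d11:-→d12:H1 -> H1
  + 236.188.218.0/23 (H2) depth=23
  + 236.188.208.0/20 (H2) depth=20
  lookup 236.176.127.125: bits 111011001011 walk d0:-→d1:-→d2:-→d3:-→d4:-→d5:-→d6:-→d7:-→d8:-→d9:-→d10:-→d11:-→d12:H1 -> H1
  lookup 177.174.190.156: bits 1 walk d0:-→d1:- -> no-route
  lookup 236.188.218.8: bits 11101100101111001101101 walk d0:-→d1:-→d2:-→d3:-→d4:-→d5:-→d6:-→d7:-→d8:-→d9:-→d10:-→d11:-→d12:H1→d13:-→d14:-→d15:-→d16:-→d17:-→d18:-→d19:-→d20:H2→d21:-→d22:-→d23:H2 -> H2
  lookup 224.63.246.88: bits 1110 walk d0:-→d1:-→d2:-→d3:-→d4:- -> no-route
  + 236.0.0.0/8 (H2) depth=8
  + 192.0.0.0/2 (H1) depth=2
  lookup 103.133.241.255: bits ε walk d0:- -> no-route
  lookup 236.176.0.11: bits 111011001011 walk d0:-→d1:-→d2:H1→d3:-→d4:-→d5:-→d6:-→d7:-→d8:H2→d9:-→d10:-→d11:-→d12:H1 -> H1
  lookup 236.188.218.14: bits 11101100101111001101101 walk d0:-→d1:-→d2:H1→d3:-→d4:-→d5:-→d6:-→d7:-→d8:H2→d9:-→d10:-→d11:-→d12:H1→d13:-→d14:-→d15:-→d16:-→d17:-→d18:-→d19:-→d20:H2→d21:-→d22:-→d23:H2 -> H2
  - 236.188.208.0/20 clear@20
  lookup 172.190.177.243: bits 1 walk d0:-→d1:- -> no-route
  lookup 236.0.0.9: bits 11101100 walk d0:-→d1:-→d2:H1→d3:-→d4:-→d5:-→d6:-→d7:-→d8:H2 -> H2
  lookup 236.188.218.0: bits 11101100101111001101101 walk d0:-→d1:-→d2:H1→d3:-→d4:-→d5:-→d6:-→d7:-→d8:H2→d9:-→d10:-→d11:-→d12:H1→d13:-→d14:-→d15:-→d16:-→d17:-→d18:-→d19:-→d20:-→d21:-→d22:-→d23:H2 -> H2
  lookup 236.176.0.220: bits 111011001011 walk d0:-→d1:-→d2:H1→d3:-→d4:-→d5:-→d6:-→d7:-→d8:H2→d9:-→d10:-→d11:-→d12:H1 -> H1
  lookup 192.0.0.3: bits 11 walk d0:-→d1:-→d2:H1 -> H1
  + 236.188.219.0/24 (H2) depth=24
  + 240.197.192.0/20 (H1) depth=20
  lookup 240.197.193.37: bits 111100001100010111000001 walk d0:-→d1:-→d2:H1→d3:-→d4:-→d5:-→d6:-→d7:-→d8:-→d9:-→d10:-→d11:-→d12:-→d13:-→d14:-→d15:-→d16:-→d17:-→d18:-→d19:-→d20:H1→d21:-→d22:-→d23:-→d24:- -> H1
  lookup 236.188.219.2: bits 111011001011110011011011 walk d0:-→d1:-→d2:H1→d3:-→d4:-→d5:-→d6:-→d7:-→d8:H2→d9:-→d10:-→d11:-→d12:H1→d13:-→d14:-→d15:-→d16:-→d17:-→d18:-→d19:-→d20:-→d21:-→d22:-→d23:H2→d24:H2 -> H2

== LOOKUPS ==
["H1","H1","no-route","H2","no-route","no-route","H1","H2","no-route","H2","H2","H1","H1","H1","H2"]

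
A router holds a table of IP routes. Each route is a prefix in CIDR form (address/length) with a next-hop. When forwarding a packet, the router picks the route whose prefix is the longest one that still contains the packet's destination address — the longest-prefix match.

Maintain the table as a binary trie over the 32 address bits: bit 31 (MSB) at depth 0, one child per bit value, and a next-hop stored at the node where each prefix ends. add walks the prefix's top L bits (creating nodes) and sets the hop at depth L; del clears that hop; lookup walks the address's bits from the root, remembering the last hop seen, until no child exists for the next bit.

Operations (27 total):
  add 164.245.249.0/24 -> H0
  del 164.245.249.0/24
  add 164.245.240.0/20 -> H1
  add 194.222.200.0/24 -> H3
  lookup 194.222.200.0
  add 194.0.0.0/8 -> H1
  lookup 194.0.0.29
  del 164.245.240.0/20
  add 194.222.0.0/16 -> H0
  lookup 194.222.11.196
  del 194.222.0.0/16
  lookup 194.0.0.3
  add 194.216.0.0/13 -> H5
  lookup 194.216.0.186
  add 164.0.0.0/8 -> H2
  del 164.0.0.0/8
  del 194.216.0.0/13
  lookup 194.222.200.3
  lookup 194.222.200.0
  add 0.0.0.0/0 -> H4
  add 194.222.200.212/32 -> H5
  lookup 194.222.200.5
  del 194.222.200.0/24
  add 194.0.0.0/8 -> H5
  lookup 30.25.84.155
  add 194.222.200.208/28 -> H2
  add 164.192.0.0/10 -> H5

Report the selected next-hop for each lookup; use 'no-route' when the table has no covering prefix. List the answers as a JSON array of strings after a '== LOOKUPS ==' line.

Trace:
  + 164.245.249.0/24 (H0) depth=24
  del 164.245.249.0/24 (clear depth 24)
  + 164.245.240.0/20 (H1) depth=20
  + 194.222.200.0/24 (H3) depth=24
  lookup 194.222.200.0: bits 110000101101111011001000 walk d0:-→d1:-→d2:-→d3:-→d4:-→d5:-→d6:-→d7:-→d8:-→d9:-→d10:-→d11:-→d12:-→d13:-→d14:-→d15:-→d16:-→d17:-→d18:-→d19:-→d20:-→d21:-→d22:-→d23:-→d24:H3 -> H3
  + 194.0.0.0/8 (H1) depth=8
  lookup 194.0.0.29: bits 11000010 walk d0:-→d1:-→d2:-→d3:-→d4:-→d5:-→d6:-→d7:-→d8:H1 -> H1
  del 164.245.240.0/20 (clear depth 20)
  + 194.222.0.0/16 (H0) depth=16
  lookup 194.222.11.196: bits 1100001011011110 walk d0:-→d1:-→d2:-→d3:-→d4:-→d5:-→d6:-→d7:-→d8:H1→d9:-→d10:-→d11:-→d12:-→d13:-→d14:-→d15:-→d16:H0 -> H0
  del 194.222.0.0/16 (clear depth 16)
  lookup 194.0.0.3: bits 11000010 walk d0:-→d1:-→d2:-→d3:-→d4:-→d5:-→d6:-→d7:-→d8:H1 -> H1
  + 194.216.0.0/13 (H5) depth=13
  lookup 194.216.0.186: bits 1100001011011 walk d0:-→d1:-→d2:-→d3:-→d4:-→d5:-→d6:-→d7:-→d8:H1→d9:-→d10:-→d11:-→d12:-→d13:H5 -> H5
  + 164.0.0.0/8 (H2) depth=8
  del 164.0.0.0/8 (clear depth 8)
  del 194.216.0.0/13 (clear depth 13)
  lookup 194.222.200.3: bits 110000101101111011001000 walk d0:-→d1:-→d2:-→d3:-→d4:-→d5:-→d6:-→d7:-→d8:H1→d9:-→d10:-→d11:-→d12:-→d13:-→d14:-→d15:-→d16:-→d17:-→d18:-→d19:-→d20:-→d21:-→d22:-→d23:-→d24:H3 -> H3
  lookup 194.222.200.0: bits 110000101101111011001000 walk d0:-→d1:-→d2:-→d3:-→d4:-→d5:-→d6:-→d7:-→d8:H1→d9:-→d10:-→d11:-→d12:-→d13:-→d14:-→d15:-→d16:-→d17:-→d18:-→d19:-→d20:-→d21:-→d22:-→d23:-→d24:H3 -> H3
  + 0.0.0.0/0 (H4) depth=0
  + 194.222.200.212/32 (H5) depth=32
  lookup 194.222.200.5: bits 110000101101111011001000 walk d0:H4→d1:-→d2:-→d3:-→d4:-→d5:-→d6:-→d7:-→d8:H1→d9:-→d10:-→d11:-→d12:-→d13:-→d14:-→d15:-→d16:-→d17:-→d18:-→d19:-→d20:-→d21:-→d22:-→d23:-→d24:H3 -> H3
  del 194.222.200.0/24 (clear depth 24)
  + 194.0.0.0/8 (H5) depth=8
  lookup 30.25.84.155: bits ε walk d0:H4 -> H4
  + 194.222.200.208/28 (H2) depth=28
  + 164.192.0.0/10 (H5) depth=10

== LOOKUPS ==
["H3","H1","H0","H1","H5","H3","H3","H3","H4"]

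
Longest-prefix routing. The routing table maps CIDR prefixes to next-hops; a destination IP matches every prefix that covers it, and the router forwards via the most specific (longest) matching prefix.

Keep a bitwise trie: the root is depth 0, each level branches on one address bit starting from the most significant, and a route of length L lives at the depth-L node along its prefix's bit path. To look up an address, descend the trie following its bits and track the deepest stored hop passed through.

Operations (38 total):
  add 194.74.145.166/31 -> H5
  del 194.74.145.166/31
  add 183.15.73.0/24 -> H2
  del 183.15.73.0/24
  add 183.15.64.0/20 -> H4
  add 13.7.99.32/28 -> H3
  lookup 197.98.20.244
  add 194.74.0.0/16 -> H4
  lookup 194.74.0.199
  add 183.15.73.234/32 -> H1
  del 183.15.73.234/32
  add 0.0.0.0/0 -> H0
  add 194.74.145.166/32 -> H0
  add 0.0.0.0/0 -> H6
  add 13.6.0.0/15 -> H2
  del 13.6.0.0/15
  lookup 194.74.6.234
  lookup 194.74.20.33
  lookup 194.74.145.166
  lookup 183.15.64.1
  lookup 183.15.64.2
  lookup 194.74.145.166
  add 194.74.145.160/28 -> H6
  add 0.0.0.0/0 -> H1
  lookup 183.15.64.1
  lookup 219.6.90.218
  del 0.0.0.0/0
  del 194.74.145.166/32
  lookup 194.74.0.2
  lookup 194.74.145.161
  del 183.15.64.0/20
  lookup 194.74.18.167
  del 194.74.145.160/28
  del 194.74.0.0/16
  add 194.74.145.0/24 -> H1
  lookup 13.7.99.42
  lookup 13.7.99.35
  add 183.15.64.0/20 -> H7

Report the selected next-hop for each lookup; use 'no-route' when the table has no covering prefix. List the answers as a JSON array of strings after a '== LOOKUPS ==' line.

Apply in order:
  + 194.74.145.166/31 (H5) depth=31
  del 194.74.145.166/31 (clear depth 31)
  + 183.15.73.0/24 (H2) depth=24
  del 183.15.73.0/24 (clear depth 24)
  + 183.15.64.0/20 (H4) depth=20
  + 13.7.99.32/28 (H3) depth=28
  lookup 197.98.20.244: bits 11000 walk d0:-→d1:-→d2:-→d3:-→d4:-→d5:- -> no-route
  + 194.74.0.0/16 (H4) depth=16
  lookup 194.74.0.199: bits 1100001001001010 walk d0:-→d1:-→d2:-→d3:-→d4:-→d5:-→d6:-→d7:-→d8:-→d9:-→d10:-→d11:-→d12:-→d13:-→d14:-→d15:-→d16:H4 -> H4
  + 183.15.73.234/32 (H1) depth=32
  del 183.15.73.234/32 (clear depth 32)
  + 0.0.0.0/0 (H0) depth=0
  + 194.74.145.166/32 (H0) depth=32
  + 0.0.0.0/0 (H6) depth=0
  + 13.6.0.0/15 (H2) depth=15
  del 13.6.0.0/15 (clear depth 15)
  lookup 194.74.6.234: bits 1100001001001010 walk d0:H6→d1:-→d2:-→d3:-→d4:-→d5:-→d6:-→d7:-→d8:-→d9:-→d10:-→d11:-→d12:-→d13:-→d14:-→d15:-→d16:H4 -> H4
  lookup 194.74.20.33: bits 1100001001001010 walk d0:H6→d1:-→d2:-→d3:-→d4:-→d5:-→d6:-→d7:-→d8:-→d9:-→d10:-→d11:-→d12:-→d13:-→d14:-→d15:-→d16:H4 -> H4
  lookup 194.74.145.166: bits 11000010010010101001000110100110 walk d0:H6→d1:-→d2:-→d3:-→d4:-→d5:-→d6:-→d7:-→d8:-→d9:-→d10:-→d11:-→d12:-→d13:-→d14:-→d15:-→d16:H4→d17:-→d18:-→d19:-→d20:-→d21:-→d22:-→d23:-→d24:-→d25:-→d26:-→d27:-→d28:-→d29:-→d30:-→d31:-→d32:H0 -> H0
  lookup 183.15.64.1: bits 10110111000011110100 walk d0:H6→d1:-→d2:-→d3:-→d4:-→d5:-→d6:-→d7:-→d8:-→d9:-→d10:-→d11:-→d12:-→d13:-→d14:-→d15:-→d16:-→d17:-→d18:-→d19:-→d20:H4 -> H4
  lookup 183.15.64.2: bits 10110111000011110100 walk d0:H6→d1:-→d2:-→d3:-→d4:-→d5:-→d6:-→d7:-→d8:-→d9:-→d10:-→d11:-→d12:-→d13:-→d14:-→d15:-→d16:-→d17:-→d18:-→d19:-→d20:H4 -> H4
  lookup 194.74.145.166: bits 11000010010010101001000110100110 walk d0:H6→d1:-→d2:-→d3:-→d4:-→d5:-→d6:-→d7:-→d8:-→d9:-→d10:-→d11:-→d12:-→d13:-→d14:-→d15:-→d16:H4→d17:-→d18:-→d19:-→d20:-→d21:-→d22:-→d23:-→d24:-→d25:-→d26:-→d27:-→d28:-→d29:-→d30:-→d31:-→d32:H0 -> H0
  + 194.74.145.160/28 (H6) depth=28
  + 0.0.0.0/0 (H1) depth=0
  lookup 183.15.64.1: bits 10110111000011110100 walk d0:H1→d1:-→d2:-→d3:-→d4:-→d5:-→d6:-→d7:-→d8:-→d9:-→d10:-→d11:-→d12:-→d13:-→d14:-→d15:-→d16:-→d17:-→d18:-→d19:-→d20:H4 -> H4
  lookup 219.6.90.218: bits 110 walk d0:H1→d1:-→d2:-→d3:- -> H1
  del 0.0.0.0/0 (clear depth 0)
  del 194.74.145.166/32 (clear depth 32)
  lookup 194.74.0.2: bits 1100001001001010 walk d0:-→d1:-→d2:-→d3:-→d4:-→d5:-→d6:-→d7:-→d8:-→d9:-→d10:-→d11:-→d12:-→d13:-→d14:-→d15:-→d16:H4 -> H4
  lookup 194.74.145.161: bits 11000010010010101001000110100 walk d0:-→d1:-→d2:-→d3:-→d4:-→d5:-→d6:-→d7:-→d8:-→d9:-→d10:-→d11:-→d12:-→d13:-→d14:-→d15:-→d16:H4→d17:-→d18:-→d19:-→d20:-→d21:-→d22:-→d23:-→d24:-→d25:-→d26:-→d27:-→d28:H6→d29:- -> H6
  del 183.15.64.0/20 (clear depth 20)
  lookup 194.74.18.167: bits 1100001001001010 walk d0:-→d1:-→d2:-→d3:-→d4:-→d5:-→d6:-→d7:-→d8:-→d9:-→d10:-→d11:-→d12:-→d13:-→d14:-→d15:-→d16:H4 -> H4
  del 194.74.145.160/28 (clear depth 28)
  del 194.74.0.0/16 (clear depth 16)
  + 194.74.145.0/24 (H1) depth=24
  lookup 13.7.99.42: bits 0000110100000111011000110010 walk d0:-→d1:-→d2:-→d3:-→d4:-→d5:-→d6:-→d7:-→d8:-→d9:-→d10:-→d11:-→d12:-→d13:-→d14:-→d15:-→d16:-→d17:-→d18:-→d19:-→d20:-→d21:-→d22:-→d23:-→d24:-→d25:-→d26:-→d27:-→d28:H3 -> H3
  lookup 13.7.99.35: bits 0000110100000111011000110010 walk d0:-→d1:-→d2:-→d3:-→d4:-→d5:-→d6:-→d7:-→d8:-→d9:-→d10:-→d11:-→d12:-→d13:-→d14:-→d15:-→d16:-→d17:-→d18:-→d19:-→d20:-→d21:-→d22:-→d23:-→d24:-→d25:-→d26:-→d27:-→d28:H3 -> H3
  + 183.15.64.0/20 (H7) depth=20

== LOOKUPS ==
["no-route","H4","H4","H4","H0","H4","H4","H0","H4","H1","H4","H6","H4","H3","H3"]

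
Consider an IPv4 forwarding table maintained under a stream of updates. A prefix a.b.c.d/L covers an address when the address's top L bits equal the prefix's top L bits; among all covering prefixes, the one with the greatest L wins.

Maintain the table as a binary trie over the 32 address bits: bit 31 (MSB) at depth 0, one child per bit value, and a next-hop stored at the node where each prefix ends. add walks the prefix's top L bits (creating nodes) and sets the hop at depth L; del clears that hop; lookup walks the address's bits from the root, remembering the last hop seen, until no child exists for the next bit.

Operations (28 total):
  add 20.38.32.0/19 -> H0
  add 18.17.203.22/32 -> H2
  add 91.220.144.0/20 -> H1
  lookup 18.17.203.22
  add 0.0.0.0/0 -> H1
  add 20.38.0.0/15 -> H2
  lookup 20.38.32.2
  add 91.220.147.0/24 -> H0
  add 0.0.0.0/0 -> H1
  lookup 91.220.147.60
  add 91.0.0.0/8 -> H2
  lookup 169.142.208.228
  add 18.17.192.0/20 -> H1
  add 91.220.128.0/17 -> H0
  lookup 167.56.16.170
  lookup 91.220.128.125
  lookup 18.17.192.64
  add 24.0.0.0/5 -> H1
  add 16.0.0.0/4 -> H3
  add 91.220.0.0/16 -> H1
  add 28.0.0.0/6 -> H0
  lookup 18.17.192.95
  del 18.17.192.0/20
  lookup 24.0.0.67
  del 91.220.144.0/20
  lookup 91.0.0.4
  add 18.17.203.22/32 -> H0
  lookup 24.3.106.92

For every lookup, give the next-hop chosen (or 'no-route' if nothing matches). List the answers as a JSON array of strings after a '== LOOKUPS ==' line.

Apply in order:
  add 20.38.32.0/19 -> H0 at depth 19
  add 18.17.203.22/32 -> H2 at depth 32
  add 91.220.144.0/20 -> H1 at depth 20
  Q 18.17.203.22: descend 00010010000100011100101100010110 ; hops seen [H2] ; pick H2
  add 0.0.0.0/0 -> H1 at depth 0
  add 20.38.0.0/15 -> H2 at depth 15
  Q 20.38.32.2: descend 0001010000100110001 ; hops seen [H1,H2,H0] ; pick H0
  add 91.220.147.0/24 -> H0 at depth 24
  add 0.0.0.0/0 -> H1 at depth 0
  Q 91.220.147.60: descend 010110111101110010010011 ; hops seen [H1,H1,H0] ; pick H0
  add 91.0.0.0/8 -> H2 at depth 8
  Q 169.142.208.228: descend ε ; hops seen [H1] ; pick H1
  add 18.17.192.0/20 -> H1 at depth 20
  add 91.220.128.0/17 -> H0 at depth 17
  Q 167.56.16.170: descend ε ; hops seen [H1] ; pick H1
  Q 91.220.128.125: descend 0101101111011100100 ; hops seen [H1,H2,H0] ; pick H0
  Q 18.17.192.64: descend 00010010000100011100 ; hops seen [H1,H1] ; pick H1
  add 24.0.0.0/5 -> H1 at depth 5
  add 16.0.0.0/4 -> H3 at depth 4
  add 91.220.0.0/16 -> H1 at depth 16
  add 28.0.0.0/6 -> H0 at depth 6
  Q 18.17.192.95: descend 00010010000100011100 ; hops seen [H1,H3,H1] ; pick H1
  - 18.17.192.0/20 clear@20
  Q 24.0.0.67: descend 00011 ; hops seen [H1,H3,H1] ; pick H1
  - 91.220.144.0/20 clear@20
  Q 91.0.0.4: descend 01011011 ; hops seen [H1,H2] ; pick H2
  add 18.17.203.22/32 -> H0 at depth 32
  Q 24.3.106.92: descend 00011 ; hops seen [H1,H3,H1] ; pick H1

== LOOKUPS ==
["H2","H0","H0","H1","H1","H0","H1","H1","H1","H2","H1"]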